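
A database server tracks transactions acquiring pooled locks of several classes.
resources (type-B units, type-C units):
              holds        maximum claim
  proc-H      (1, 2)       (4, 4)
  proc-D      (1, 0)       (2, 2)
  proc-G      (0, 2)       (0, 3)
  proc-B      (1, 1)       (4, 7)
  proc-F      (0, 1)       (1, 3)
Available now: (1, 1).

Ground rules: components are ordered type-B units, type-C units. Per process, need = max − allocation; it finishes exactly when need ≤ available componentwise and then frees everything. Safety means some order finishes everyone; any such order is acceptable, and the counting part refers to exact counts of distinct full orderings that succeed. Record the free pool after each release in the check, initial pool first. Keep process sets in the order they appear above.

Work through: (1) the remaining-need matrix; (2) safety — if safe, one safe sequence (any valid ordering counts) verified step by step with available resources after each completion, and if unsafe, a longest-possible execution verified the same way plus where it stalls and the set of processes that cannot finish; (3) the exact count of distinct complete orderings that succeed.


(1) Remaining need (order type-B units, type-C units):
  proc-H: (3, 2)
  proc-D: (1, 2)
  proc-G: (0, 1)
  proc-B: (3, 6)
  proc-F: (1, 2)
(2) The state is UNSAFE.
Key observation: the wall is type-B units: completing proc-G, proc-D, proc-F brings the pool only to (2, 4), and all the rest need more.
A maximal execution: proc-G, proc-D, proc-F — then nothing else fits. Check, step by step:
  pool = (1, 1)
  proc-G needs (0, 1) <= (1, 1) -> finishes; pool += (0, 2) = (1, 3)
  proc-D needs (1, 2) <= (1, 3) -> finishes; pool += (1, 0) = (2, 3)
  proc-F needs (1, 2) <= (2, 3) -> finishes; pool += (0, 1) = (2, 4)
  proc-H cannot run: need (3, 2) vs free (2, 4) (insufficient type-B units)
  proc-B cannot run: need (3, 6) vs free (2, 4) (insufficient type-B units and type-C units)
Permanently blocked: proc-H and proc-B.
(3) The exact count: 0 of the possible complete orderings are safe sequences.


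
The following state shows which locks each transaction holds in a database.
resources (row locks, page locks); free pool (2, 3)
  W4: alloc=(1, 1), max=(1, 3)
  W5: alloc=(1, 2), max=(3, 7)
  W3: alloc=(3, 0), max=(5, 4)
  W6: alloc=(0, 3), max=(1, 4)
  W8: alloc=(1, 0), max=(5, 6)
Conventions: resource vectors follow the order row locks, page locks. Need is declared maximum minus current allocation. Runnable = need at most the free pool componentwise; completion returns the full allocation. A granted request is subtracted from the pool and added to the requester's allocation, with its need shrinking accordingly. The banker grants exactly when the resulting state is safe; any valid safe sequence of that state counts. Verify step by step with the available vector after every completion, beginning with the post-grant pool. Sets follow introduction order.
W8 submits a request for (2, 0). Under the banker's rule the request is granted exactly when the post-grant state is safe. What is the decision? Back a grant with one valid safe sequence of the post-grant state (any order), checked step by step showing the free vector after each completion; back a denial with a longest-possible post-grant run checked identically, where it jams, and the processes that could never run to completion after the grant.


DENY. Granting would leave the state unsafe.
Key observation: row locks is the bottleneck — with W4, W6 done the pool holds (1, 7), short of every remaining need.
Pretend the grant happened; the run W4, W6 goes as far as possible. Walking it through:
  pool = (0, 3)
  run W4 (needs (0, 2), free (0, 3)); after release of (1, 1) the pool is (1, 4)
  run W6 (needs (1, 1), free (1, 4)); after release of (0, 3) the pool is (1, 7)
  W5 still needs (2, 5) but only (1, 7) is free — short on row locks
  W3 still needs (2, 4) but only (1, 7) is free — short on row locks
  W8 still needs (2, 6) but only (1, 7) is free — short on row locks
Post-grant, the permanently blocked set is W5, W3 and W8.


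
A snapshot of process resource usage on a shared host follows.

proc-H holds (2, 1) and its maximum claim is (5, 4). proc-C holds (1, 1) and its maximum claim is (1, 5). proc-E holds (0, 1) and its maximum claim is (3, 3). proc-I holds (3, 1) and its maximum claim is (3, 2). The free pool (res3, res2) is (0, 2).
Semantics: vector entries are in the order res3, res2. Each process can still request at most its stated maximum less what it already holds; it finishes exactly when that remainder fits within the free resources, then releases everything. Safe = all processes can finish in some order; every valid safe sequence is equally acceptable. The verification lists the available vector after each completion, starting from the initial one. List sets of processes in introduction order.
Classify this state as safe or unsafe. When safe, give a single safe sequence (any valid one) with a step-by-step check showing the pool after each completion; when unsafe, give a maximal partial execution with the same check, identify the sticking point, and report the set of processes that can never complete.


SAFE. One safe sequence: proc-I, proc-H, proc-C, proc-E.
Key observation: the first exact fit in this order is proc-H — it needs (3, 3) with (3, 3) free, meeting a requested resource to the last unit.
Step-by-step check:
  pool = (0, 2)
  proc-I needs (0, 1) <= (0, 2) -> finishes; pool += (3, 1) = (3, 3)
  proc-H needs (3, 3) <= (3, 3) -> finishes; pool += (2, 1) = (5, 4)
  proc-C needs (0, 4) <= (5, 4) -> finishes; pool += (1, 1) = (6, 5)
  proc-E needs (3, 2) <= (6, 5) -> finishes; pool += (0, 1) = (6, 6)


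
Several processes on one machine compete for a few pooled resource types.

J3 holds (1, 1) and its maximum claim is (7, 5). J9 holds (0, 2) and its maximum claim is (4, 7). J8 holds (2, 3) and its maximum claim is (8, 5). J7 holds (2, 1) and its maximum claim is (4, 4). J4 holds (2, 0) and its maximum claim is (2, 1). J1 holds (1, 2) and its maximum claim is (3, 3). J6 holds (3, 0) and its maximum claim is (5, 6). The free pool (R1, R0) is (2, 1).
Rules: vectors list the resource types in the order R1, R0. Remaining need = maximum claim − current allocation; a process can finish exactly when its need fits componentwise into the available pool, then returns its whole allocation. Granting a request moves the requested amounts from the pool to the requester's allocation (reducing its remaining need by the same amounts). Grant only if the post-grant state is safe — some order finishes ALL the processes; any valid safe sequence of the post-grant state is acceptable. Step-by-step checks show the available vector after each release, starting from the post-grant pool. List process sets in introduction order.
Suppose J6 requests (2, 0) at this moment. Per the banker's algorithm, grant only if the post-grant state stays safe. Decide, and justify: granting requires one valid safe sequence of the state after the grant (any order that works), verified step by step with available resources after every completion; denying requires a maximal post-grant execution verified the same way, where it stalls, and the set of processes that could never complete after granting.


DENY — the pretend-granted state is unsafe.
Key observation: after J4, J1, J7 the pool peaks at (5, 4), and each blocked process is short somewhere: J3 on R1; J9 on R0; J8 on R1; J6 on R0.
On the post-grant state, J4, J1, J7 is a maximal run — nothing extends it. Check, step by step:
  pool = (0, 1)
  J4: need (0, 1) fits (0, 1); releases (2, 0), pool now (2, 1)
  J1: need (2, 1) fits (2, 1); releases (1, 2), pool now (3, 3)
  J7: need (2, 3) fits (3, 3); releases (2, 1), pool now (5, 4)
  J3 still needs (6, 4) but only (5, 4) is free — short on R1
  J9 still needs (4, 5) but only (5, 4) is free — short on R0
  J8 still needs (6, 2) but only (5, 4) is free — short on R1
  J6 still needs (0, 6) but only (5, 4) is free — short on R0
Had the request been granted, J3, J9, J8 and J6 could never finish.


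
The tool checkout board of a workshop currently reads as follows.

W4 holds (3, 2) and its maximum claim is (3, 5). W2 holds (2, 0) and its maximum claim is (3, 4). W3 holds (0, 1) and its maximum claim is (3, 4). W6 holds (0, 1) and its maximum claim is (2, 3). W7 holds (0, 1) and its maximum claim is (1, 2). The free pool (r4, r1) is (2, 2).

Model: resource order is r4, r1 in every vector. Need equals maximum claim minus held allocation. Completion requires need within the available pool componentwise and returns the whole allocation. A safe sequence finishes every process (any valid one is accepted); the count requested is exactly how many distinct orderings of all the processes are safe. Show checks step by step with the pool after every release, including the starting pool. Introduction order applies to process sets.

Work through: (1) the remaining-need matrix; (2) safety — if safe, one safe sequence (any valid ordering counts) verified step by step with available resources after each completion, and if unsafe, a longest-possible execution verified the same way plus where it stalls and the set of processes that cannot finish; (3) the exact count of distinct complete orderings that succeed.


(1) Need matrix, components ordered r4, r1:
  W4: (0, 3)
  W2: (1, 4)
  W3: (3, 3)
  W6: (2, 2)
  W7: (1, 1)
(2) SAFE — a valid safe sequence is W7, W6, W2, W4, W3.
Key observation: at W6 the run first touches a limit — (2, 2) against (2, 3), exact on a resource it actually requests.
Step-by-step check:
  pool = (2, 2)
  W7 needs (1, 1) <= (2, 2) -> finishes; pool += (0, 1) = (2, 3)
  W6 needs (2, 2) <= (2, 3) -> finishes; pool += (0, 1) = (2, 4)
  W2 needs (1, 4) <= (2, 4) -> finishes; pool += (2, 0) = (4, 4)
  W4 needs (0, 3) <= (4, 4) -> finishes; pool += (3, 2) = (7, 6)
  W3 needs (3, 3) <= (7, 6) -> finishes; pool += (0, 1) = (7, 7)
(3) The exact count: 20 of the possible complete orderings are safe sequences.


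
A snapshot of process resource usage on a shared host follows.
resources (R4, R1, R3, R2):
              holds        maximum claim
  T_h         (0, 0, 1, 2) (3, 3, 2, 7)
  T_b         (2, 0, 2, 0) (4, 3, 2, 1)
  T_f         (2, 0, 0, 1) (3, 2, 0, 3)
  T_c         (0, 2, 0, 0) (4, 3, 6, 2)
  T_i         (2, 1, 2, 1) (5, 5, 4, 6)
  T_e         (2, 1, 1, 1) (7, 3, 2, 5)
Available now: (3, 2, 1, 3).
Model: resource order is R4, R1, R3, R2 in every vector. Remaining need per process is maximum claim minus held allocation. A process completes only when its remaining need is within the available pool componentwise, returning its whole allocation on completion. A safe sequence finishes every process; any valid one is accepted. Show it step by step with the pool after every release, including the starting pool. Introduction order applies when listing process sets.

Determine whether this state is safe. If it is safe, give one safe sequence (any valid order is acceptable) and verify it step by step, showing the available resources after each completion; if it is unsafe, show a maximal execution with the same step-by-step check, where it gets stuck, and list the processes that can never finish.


UNSAFE.
Key observation: after T_f, T_e, T_h, T_b the pool peaks at (9, 3, 5, 7), and each blocked process is short somewhere: T_c on R3; T_i on R1.
Going as far as possible: T_f, T_e, T_h, T_b; after that, nothing fits. Check, step by step:
  pool = (3, 2, 1, 3)
  T_f needs (1, 2, 0, 2) <= (3, 2, 1, 3) -> finishes; pool += (2, 0, 0, 1) = (5, 2, 1, 4)
  T_e needs (5, 2, 1, 4) <= (5, 2, 1, 4) -> finishes; pool += (2, 1, 1, 1) = (7, 3, 2, 5)
  T_h needs (3, 3, 1, 5) <= (7, 3, 2, 5) -> finishes; pool += (0, 0, 1, 2) = (7, 3, 3, 7)
  T_b needs (2, 3, 0, 1) <= (7, 3, 3, 7) -> finishes; pool += (2, 0, 2, 0) = (9, 3, 5, 7)
  T_c cannot run: need (4, 1, 6, 2) vs free (9, 3, 5, 7) (insufficient R3)
  T_i cannot run: need (3, 4, 2, 5) vs free (9, 3, 5, 7) (insufficient R1)
Never able to finish: T_c and T_i.


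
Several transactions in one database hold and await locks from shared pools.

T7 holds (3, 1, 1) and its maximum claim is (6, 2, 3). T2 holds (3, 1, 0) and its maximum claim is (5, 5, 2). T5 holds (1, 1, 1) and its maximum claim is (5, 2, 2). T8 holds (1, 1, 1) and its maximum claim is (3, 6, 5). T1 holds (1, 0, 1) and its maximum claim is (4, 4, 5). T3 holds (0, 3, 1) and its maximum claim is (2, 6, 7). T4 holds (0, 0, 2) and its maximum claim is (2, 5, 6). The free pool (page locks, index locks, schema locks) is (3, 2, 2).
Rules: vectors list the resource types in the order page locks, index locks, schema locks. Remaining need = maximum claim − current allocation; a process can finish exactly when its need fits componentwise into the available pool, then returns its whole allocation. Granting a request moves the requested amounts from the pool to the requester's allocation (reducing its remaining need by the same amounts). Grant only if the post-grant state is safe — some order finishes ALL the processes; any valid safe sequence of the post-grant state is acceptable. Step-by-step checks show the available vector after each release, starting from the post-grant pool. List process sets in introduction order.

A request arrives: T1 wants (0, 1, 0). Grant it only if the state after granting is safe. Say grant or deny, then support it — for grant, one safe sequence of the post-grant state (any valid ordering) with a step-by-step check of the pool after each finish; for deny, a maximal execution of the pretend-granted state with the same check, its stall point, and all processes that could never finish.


GRANT: granting preserves safety; a valid post-grant sequence is T7, T5, T1, T2, T4, T8, T3.
Key observation: even at the reduced pool (3, 1, 2), T7 fits immediately, so safety survives the grant.
Step-by-step check of the post-grant state:
  pool = (3, 1, 2)
  T7: need (3, 1, 2) fits (3, 1, 2); releases (3, 1, 1), pool now (6, 2, 3)
  T5: need (4, 1, 1) fits (6, 2, 3); releases (1, 1, 1), pool now (7, 3, 4)
  T1: need (3, 3, 4) fits (7, 3, 4); releases (1, 1, 1), pool now (8, 4, 5)
  T2: need (2, 4, 2) fits (8, 4, 5); releases (3, 1, 0), pool now (11, 5, 5)
  T4: need (2, 5, 4) fits (11, 5, 5); releases (0, 0, 2), pool now (11, 5, 7)
  T8: need (2, 5, 4) fits (11, 5, 7); releases (1, 1, 1), pool now (12, 6, 8)
  T3: need (2, 3, 6) fits (12, 6, 8); releases (0, 3, 1), pool now (12, 9, 9)


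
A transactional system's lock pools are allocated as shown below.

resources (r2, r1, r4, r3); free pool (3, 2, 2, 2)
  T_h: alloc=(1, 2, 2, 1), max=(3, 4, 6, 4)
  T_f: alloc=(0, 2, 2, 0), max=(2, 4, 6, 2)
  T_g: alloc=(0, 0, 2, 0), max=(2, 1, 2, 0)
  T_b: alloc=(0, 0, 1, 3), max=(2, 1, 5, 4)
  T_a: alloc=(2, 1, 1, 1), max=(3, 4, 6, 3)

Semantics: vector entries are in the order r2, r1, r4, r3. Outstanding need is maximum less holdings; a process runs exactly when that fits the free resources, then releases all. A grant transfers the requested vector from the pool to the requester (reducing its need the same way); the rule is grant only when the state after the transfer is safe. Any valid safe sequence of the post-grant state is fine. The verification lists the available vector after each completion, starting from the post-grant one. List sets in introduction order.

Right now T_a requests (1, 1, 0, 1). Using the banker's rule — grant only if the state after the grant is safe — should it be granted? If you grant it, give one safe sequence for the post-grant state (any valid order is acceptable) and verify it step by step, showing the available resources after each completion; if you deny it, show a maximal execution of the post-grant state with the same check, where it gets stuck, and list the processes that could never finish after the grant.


DENY: after the grant no complete ordering would exist.
Key observation: once T_g, T_b finish, the pool peaks at (2, 1, 5, 4) — and every remaining process still needs more r1 than that.
After a pretend grant, a maximal execution: T_g, T_b — then nothing else fits. Verifying each step:
  pool = (2, 1, 2, 1)
  T_g: need (2, 1, 0, 0) fits (2, 1, 2, 1); releases (0, 0, 2, 0), pool now (2, 1, 4, 1)
  T_b: need (2, 1, 4, 1) fits (2, 1, 4, 1); releases (0, 0, 1, 3), pool now (2, 1, 5, 4)
  blocked: T_h wants (2, 2, 4, 3), pool (2, 1, 5, 4) — not enough r1
  blocked: T_f wants (2, 2, 4, 2), pool (2, 1, 5, 4) — not enough r1
  blocked: T_a wants (0, 2, 5, 1), pool (2, 1, 5, 4) — not enough r1
Post-grant, the permanently blocked set is T_h, T_f and T_a.


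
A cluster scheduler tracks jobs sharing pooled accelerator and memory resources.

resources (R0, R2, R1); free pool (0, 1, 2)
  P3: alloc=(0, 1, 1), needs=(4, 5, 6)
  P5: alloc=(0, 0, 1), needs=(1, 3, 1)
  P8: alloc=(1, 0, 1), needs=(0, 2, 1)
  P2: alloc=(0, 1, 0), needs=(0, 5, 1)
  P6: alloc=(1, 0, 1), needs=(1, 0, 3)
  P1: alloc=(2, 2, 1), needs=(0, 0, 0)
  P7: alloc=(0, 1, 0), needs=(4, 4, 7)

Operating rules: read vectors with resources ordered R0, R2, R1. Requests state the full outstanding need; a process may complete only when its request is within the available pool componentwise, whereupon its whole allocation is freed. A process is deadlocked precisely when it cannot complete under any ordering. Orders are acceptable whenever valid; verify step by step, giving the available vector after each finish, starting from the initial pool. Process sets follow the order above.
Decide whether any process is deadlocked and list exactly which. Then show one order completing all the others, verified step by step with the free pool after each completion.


Deadlocked set: P3, P2 and P7.
Key observation: once P1, P8, P6, P5 finish, the pool peaks at (4, 3, 6) — and every remaining process still needs more R2 than that.
A valid finishing order for the others: P1, P8, P6, P5. Check, step by step:
  pool = (0, 1, 2)
  P1 needs (0, 0, 0) <= (0, 1, 2) -> finishes; pool += (2, 2, 1) = (2, 3, 3)
  P8 needs (0, 2, 1) <= (2, 3, 3) -> finishes; pool += (1, 0, 1) = (3, 3, 4)
  P6 needs (1, 0, 3) <= (3, 3, 4) -> finishes; pool += (1, 0, 1) = (4, 3, 5)
  P5 needs (1, 3, 1) <= (4, 3, 5) -> finishes; pool += (0, 0, 1) = (4, 3, 6)
The blocked processes can never fit:
  blocked: P3 wants (4, 5, 6), pool (4, 3, 6) — not enough R2
  blocked: P2 wants (0, 5, 1), pool (4, 3, 6) — not enough R2
  blocked: P7 wants (4, 4, 7), pool (4, 3, 6) — not enough R2 and R1


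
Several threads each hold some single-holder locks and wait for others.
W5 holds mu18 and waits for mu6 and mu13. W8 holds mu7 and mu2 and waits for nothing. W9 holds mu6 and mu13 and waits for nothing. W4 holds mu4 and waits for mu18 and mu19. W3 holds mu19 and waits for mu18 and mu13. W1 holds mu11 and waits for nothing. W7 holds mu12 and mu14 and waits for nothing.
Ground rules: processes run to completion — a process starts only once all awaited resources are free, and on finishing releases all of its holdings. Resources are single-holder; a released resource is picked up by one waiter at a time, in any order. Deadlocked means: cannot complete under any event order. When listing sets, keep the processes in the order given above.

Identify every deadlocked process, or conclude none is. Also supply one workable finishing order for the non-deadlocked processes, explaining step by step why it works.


Nothing here is deadlocked.
Key observation: the wait graph is acyclic; completion cascades from the unblocked processes through everyone else.
The rest can finish in the order W7, W9, W8, W5, W1, W3, W4.
Verifying each step:
  W7: no waits; runs immediately, freeing mu12 and mu14
  W9: no waits; runs immediately, freeing mu6 and mu13
  W8: no waits; runs immediately, freeing mu7 and mu2
  W5 waits on mu6 and mu13 — all released -> runs and releases mu18
  W1: no waits; runs immediately, freeing mu11
  W3 waits on mu18 and mu13 — all released -> runs and releases mu19
  W4 waits on mu18 and mu19 — all released -> runs and releases mu4


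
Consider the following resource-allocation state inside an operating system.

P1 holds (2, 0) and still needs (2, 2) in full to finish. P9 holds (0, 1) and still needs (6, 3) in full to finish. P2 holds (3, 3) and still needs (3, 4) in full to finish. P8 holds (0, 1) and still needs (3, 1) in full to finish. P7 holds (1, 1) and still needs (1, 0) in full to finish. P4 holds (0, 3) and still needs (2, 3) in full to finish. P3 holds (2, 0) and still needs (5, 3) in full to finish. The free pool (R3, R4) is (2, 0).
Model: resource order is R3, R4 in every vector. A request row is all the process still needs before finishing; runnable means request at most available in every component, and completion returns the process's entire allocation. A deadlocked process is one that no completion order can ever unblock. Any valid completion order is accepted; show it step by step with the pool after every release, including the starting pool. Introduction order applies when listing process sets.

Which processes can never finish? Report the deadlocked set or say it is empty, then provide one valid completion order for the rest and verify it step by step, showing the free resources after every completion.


The deadlocked set is P9, P2, P4 and P3.
Key observation: once P7, P8, P1 finish, the pool peaks at (5, 2) — and every remaining process still needs more R4 than that.
A valid finishing order for the others: P7, P8, P1. Step-by-step check:
  pool = (2, 0)
  run P7 (needs (1, 0), free (2, 0)); after release of (1, 1) the pool is (3, 1)
  run P8 (needs (3, 1), free (3, 1)); after release of (0, 1) the pool is (3, 2)
  run P1 (needs (2, 2), free (3, 2)); after release of (2, 0) the pool is (5, 2)
None of the blocked processes ever fits:
  P9 still needs (6, 3) but only (5, 2) is free — short on R3 and R4
  P2 still needs (3, 4) but only (5, 2) is free — short on R4
  P4 still needs (2, 3) but only (5, 2) is free — short on R4
  P3 still needs (5, 3) but only (5, 2) is free — short on R4


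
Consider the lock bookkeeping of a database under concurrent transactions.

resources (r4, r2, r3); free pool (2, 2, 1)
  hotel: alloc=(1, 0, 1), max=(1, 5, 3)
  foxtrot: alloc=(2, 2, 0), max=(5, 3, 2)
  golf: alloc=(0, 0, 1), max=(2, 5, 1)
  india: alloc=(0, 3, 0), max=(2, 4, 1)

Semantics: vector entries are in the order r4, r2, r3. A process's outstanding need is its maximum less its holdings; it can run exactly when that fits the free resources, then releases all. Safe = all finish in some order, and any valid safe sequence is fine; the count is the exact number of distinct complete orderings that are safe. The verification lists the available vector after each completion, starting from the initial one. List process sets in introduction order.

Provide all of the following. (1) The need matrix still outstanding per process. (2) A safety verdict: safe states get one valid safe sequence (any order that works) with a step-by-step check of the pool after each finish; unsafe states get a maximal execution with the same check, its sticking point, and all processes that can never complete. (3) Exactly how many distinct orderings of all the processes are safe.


(1) Remaining need (order r4, r2, r3):
  hotel: (0, 5, 2)
  foxtrot: (3, 1, 2)
  golf: (2, 5, 0)
  india: (2, 1, 1)
(2) SAFE — a valid safe sequence is india, golf, hotel, foxtrot.
Key observation: the order's first zero-slack moment is india ((2, 1, 1) needed, (2, 2, 1) free — a requested resource with nothing to spare).
Verifying each step:
  pool = (2, 2, 1)
  run india (needs (2, 1, 1), free (2, 2, 1)); after release of (0, 3, 0) the pool is (2, 5, 1)
  run golf (needs (2, 5, 0), free (2, 5, 1)); after release of (0, 0, 1) the pool is (2, 5, 2)
  run hotel (needs (0, 5, 2), free (2, 5, 2)); after release of (1, 0, 1) the pool is (3, 5, 3)
  run foxtrot (needs (3, 1, 2), free (3, 5, 3)); after release of (2, 2, 0) the pool is (5, 7, 3)
(3) Precisely 1 of the possible complete orderings is a safe sequence.


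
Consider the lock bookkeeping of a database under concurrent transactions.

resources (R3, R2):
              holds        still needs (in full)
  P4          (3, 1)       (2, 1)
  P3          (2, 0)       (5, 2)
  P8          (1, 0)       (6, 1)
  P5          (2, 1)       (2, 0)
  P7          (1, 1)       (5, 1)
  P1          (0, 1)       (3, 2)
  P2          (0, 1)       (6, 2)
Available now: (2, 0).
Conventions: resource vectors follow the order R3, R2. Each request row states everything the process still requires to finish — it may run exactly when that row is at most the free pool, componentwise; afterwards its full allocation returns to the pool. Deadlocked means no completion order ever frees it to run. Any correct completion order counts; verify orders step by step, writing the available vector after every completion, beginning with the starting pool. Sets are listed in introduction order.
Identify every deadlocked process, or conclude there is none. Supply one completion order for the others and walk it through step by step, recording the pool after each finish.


No process is deadlocked.
Key observation: P5 leads a chain of completions in which each release enables another process.
The rest can finish in the order P5, P4, P2, P7, P3, P1, P8. Check, step by step:
  pool = (2, 0)
  run P5 (needs (2, 0), free (2, 0)); after release of (2, 1) the pool is (4, 1)
  run P4 (needs (2, 1), free (4, 1)); after release of (3, 1) the pool is (7, 2)
  run P2 (needs (6, 2), free (7, 2)); after release of (0, 1) the pool is (7, 3)
  run P7 (needs (5, 1), free (7, 3)); after release of (1, 1) the pool is (8, 4)
  run P3 (needs (5, 2), free (8, 4)); after release of (2, 0) the pool is (10, 4)
  run P1 (needs (3, 2), free (10, 4)); after release of (0, 1) the pool is (10, 5)
  run P8 (needs (6, 1), free (10, 5)); after release of (1, 0) the pool is (11, 5)


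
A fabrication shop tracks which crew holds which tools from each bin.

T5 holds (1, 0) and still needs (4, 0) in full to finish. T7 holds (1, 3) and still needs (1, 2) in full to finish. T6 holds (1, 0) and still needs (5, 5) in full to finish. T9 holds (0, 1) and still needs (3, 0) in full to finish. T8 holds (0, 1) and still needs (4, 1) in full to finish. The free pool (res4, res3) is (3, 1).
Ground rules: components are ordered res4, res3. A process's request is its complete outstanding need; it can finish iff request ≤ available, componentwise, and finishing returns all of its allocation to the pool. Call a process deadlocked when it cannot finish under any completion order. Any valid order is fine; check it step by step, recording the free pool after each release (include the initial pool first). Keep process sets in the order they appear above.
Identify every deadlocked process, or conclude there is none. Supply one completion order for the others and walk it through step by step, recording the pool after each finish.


Nothing here is deadlocked.
Key observation: there is always a runnable process — T9 first — so the state unwinds completely.
The rest can finish in the order T9, T7, T8, T5, T6. Check, step by step:
  pool = (3, 1)
  run T9 (needs (3, 0), free (3, 1)); after release of (0, 1) the pool is (3, 2)
  run T7 (needs (1, 2), free (3, 2)); after release of (1, 3) the pool is (4, 5)
  run T8 (needs (4, 1), free (4, 5)); after release of (0, 1) the pool is (4, 6)
  run T5 (needs (4, 0), free (4, 6)); after release of (1, 0) the pool is (5, 6)
  run T6 (needs (5, 5), free (5, 6)); after release of (1, 0) the pool is (6, 6)


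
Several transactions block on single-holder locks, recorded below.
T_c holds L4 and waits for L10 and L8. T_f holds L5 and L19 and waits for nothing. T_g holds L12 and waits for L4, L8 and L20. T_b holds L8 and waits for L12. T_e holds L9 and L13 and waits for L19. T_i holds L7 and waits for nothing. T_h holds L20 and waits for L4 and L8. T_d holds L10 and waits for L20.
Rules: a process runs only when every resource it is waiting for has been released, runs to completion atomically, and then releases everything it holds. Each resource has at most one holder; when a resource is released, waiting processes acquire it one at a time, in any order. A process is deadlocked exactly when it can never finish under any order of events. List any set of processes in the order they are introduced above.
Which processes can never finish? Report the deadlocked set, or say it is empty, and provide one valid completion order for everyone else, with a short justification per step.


Deadlocked: T_c, T_g, T_b, T_h and T_d.
Key observation: the wait chain closes on itself along T_c -> T_b -> T_g -> T_c; T_h and T_d are caught in further circular waits.
The rest can finish in the order T_i, T_f, T_e.
Check, step by step:
  run T_i (it waits on nothing); releases L7
  run T_f (it waits on nothing); releases L5 and L19
  T_e: everything it awaited (L19) is free; runs, freeing L9 and L13


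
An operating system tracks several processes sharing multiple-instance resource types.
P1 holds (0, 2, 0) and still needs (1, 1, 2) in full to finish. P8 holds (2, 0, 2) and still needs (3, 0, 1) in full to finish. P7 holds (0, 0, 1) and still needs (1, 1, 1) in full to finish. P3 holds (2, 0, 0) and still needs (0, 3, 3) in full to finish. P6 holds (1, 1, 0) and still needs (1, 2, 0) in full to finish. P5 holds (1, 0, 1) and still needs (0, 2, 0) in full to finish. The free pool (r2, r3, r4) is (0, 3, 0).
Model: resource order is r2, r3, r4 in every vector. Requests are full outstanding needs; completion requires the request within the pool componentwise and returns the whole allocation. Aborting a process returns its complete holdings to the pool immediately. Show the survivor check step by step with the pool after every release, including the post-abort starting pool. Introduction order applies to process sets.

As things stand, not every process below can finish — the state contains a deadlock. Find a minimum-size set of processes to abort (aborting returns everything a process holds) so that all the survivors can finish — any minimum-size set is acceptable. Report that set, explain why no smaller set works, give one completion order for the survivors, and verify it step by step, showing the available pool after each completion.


Abort P3.
Key observation: before aborting P3, P8 was permanently blocked — no order could ever run it; afterwards it completes at step 5.
Why nothing smaller works: aborting no one leaves the state deadlocked as given.
Survivors finish in the order: P6, P5, P7, P1, P8. Verifying each step (pool after the aborts first):
  pool = (2, 3, 0)
  run P6 (needs (1, 2, 0), free (2, 3, 0)); after release of (1, 1, 0) the pool is (3, 4, 0)
  run P5 (needs (0, 2, 0), free (3, 4, 0)); after release of (1, 0, 1) the pool is (4, 4, 1)
  run P7 (needs (1, 1, 1), free (4, 4, 1)); after release of (0, 0, 1) the pool is (4, 4, 2)
  run P1 (needs (1, 1, 2), free (4, 4, 2)); after release of (0, 2, 0) the pool is (4, 6, 2)
  run P8 (needs (3, 0, 1), free (4, 6, 2)); after release of (2, 0, 2) the pool is (6, 6, 4)


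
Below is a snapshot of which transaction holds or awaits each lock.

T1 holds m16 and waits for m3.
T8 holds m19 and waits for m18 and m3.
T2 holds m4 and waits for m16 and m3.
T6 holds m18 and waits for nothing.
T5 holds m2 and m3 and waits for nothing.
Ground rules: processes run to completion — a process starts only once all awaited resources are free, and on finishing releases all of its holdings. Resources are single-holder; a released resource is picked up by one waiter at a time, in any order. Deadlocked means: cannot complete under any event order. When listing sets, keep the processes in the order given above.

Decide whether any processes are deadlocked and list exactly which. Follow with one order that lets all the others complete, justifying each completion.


The deadlocked set is empty.
Key observation: every chain of waits terminates; starting from the processes that wait on nothing, all the rest unlock in turn.
One completion order for the rest: T5, T1, T6, T8, T2.
Step-by-step check:
  T5 waits on nothing -> runs at once and releases m2 and m3
  run T1 (all its waits — m3 — are resolved); releases m16
  T6 waits on nothing -> runs at once and releases m18
  run T8 (all its waits — m18 and m3 — are resolved); releases m19
  run T2 (all its waits — m16 and m3 — are resolved); releases m4


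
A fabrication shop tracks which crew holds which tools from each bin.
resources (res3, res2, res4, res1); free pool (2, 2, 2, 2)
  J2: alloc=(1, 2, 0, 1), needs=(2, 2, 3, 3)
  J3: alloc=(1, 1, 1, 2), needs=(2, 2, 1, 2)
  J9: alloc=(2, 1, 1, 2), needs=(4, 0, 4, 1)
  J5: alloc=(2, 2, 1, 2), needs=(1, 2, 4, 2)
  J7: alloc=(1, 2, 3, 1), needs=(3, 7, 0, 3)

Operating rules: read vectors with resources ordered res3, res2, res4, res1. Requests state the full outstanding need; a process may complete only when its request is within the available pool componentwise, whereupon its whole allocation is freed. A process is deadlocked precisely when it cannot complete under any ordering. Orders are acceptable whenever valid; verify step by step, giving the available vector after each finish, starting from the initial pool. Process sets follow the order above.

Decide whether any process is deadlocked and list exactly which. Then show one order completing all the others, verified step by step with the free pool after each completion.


The deadlocked set is J9, J5 and J7.
Key observation: after J3, J2 the pool peaks at (4, 5, 3, 5), and each blocked process is short somewhere: J9 on res4; J5 on res4; J7 on res2.
A valid finishing order for the others: J3, J2. Check, step by step:
  pool = (2, 2, 2, 2)
  J3 needs (2, 2, 1, 2) <= (2, 2, 2, 2) -> finishes; pool += (1, 1, 1, 2) = (3, 3, 3, 4)
  J2 needs (2, 2, 3, 3) <= (3, 3, 3, 4) -> finishes; pool += (1, 2, 0, 1) = (4, 5, 3, 5)
The stuck group stays short no matter what:
  J9 still needs (4, 0, 4, 1) but only (4, 5, 3, 5) is free — short on res4
  J5 still needs (1, 2, 4, 2) but only (4, 5, 3, 5) is free — short on res4
  J7 still needs (3, 7, 0, 3) but only (4, 5, 3, 5) is free — short on res2


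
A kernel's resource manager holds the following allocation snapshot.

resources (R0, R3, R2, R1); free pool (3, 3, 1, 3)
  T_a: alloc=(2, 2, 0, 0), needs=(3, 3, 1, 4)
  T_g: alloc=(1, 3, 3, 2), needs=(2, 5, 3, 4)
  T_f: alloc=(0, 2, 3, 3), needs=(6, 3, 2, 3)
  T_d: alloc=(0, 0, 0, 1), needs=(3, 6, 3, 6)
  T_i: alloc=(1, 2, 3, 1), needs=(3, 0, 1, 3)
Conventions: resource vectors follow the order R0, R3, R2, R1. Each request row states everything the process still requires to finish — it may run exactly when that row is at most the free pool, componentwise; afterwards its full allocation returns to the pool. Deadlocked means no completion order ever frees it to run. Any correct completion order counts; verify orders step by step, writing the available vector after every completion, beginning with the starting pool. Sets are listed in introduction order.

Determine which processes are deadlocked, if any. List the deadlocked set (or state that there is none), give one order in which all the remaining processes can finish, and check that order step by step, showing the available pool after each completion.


The deadlocked set is empty.
Key observation: no deadlock: T_i fits now, and the freed resources carry the rest through.
The rest can finish in the order T_i, T_a, T_g, T_f, T_d. Step-by-step check:
  pool = (3, 3, 1, 3)
  T_i: need (3, 0, 1, 3) fits (3, 3, 1, 3); releases (1, 2, 3, 1), pool now (4, 5, 4, 4)
  T_a: need (3, 3, 1, 4) fits (4, 5, 4, 4); releases (2, 2, 0, 0), pool now (6, 7, 4, 4)
  T_g: need (2, 5, 3, 4) fits (6, 7, 4, 4); releases (1, 3, 3, 2), pool now (7, 10, 7, 6)
  T_f: need (6, 3, 2, 3) fits (7, 10, 7, 6); releases (0, 2, 3, 3), pool now (7, 12, 10, 9)
  T_d: need (3, 6, 3, 6) fits (7, 12, 10, 9); releases (0, 0, 0, 1), pool now (7, 12, 10, 10)


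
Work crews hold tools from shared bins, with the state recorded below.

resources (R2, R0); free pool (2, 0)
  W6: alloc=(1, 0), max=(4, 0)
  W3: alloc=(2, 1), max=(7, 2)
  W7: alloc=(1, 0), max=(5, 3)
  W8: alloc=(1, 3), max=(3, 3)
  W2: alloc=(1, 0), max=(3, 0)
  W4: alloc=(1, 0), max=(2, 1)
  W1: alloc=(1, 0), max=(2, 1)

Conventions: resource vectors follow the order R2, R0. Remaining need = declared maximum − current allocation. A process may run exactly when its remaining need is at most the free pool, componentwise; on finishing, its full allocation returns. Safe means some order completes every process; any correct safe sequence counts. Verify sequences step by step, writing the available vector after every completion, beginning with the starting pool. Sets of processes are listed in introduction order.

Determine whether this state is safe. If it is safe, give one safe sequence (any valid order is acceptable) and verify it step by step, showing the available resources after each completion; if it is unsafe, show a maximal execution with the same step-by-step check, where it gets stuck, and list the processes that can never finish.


SAFE — a valid safe sequence is W8, W4, W7, W6, W2, W1, W3.
Key observation: at W8 the run first touches a limit — (2, 0) against (2, 0), exact on a resource it actually requests.
Walking it through:
  pool = (2, 0)
  W8: need (2, 0) fits (2, 0); releases (1, 3), pool now (3, 3)
  W4: need (1, 1) fits (3, 3); releases (1, 0), pool now (4, 3)
  W7: need (4, 3) fits (4, 3); releases (1, 0), pool now (5, 3)
  W6: need (3, 0) fits (5, 3); releases (1, 0), pool now (6, 3)
  W2: need (2, 0) fits (6, 3); releases (1, 0), pool now (7, 3)
  W1: need (1, 1) fits (7, 3); releases (1, 0), pool now (8, 3)
  W3: need (5, 1) fits (8, 3); releases (2, 1), pool now (10, 4)


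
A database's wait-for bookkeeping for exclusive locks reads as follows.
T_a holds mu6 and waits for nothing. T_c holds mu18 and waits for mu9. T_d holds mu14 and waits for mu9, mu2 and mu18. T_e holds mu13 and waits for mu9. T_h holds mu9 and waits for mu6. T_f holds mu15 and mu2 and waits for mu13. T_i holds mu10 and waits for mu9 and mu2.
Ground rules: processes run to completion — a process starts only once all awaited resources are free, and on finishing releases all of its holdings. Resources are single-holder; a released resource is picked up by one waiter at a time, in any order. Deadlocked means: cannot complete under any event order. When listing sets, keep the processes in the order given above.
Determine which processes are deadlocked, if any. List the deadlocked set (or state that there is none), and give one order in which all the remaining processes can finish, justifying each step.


The deadlocked set is empty.
Key observation: no waiting chain loops back on itself — every chain ends at a process that waits on nothing, so everyone eventually runs.
The rest can finish in the order T_a, T_h, T_e, T_f, T_i, T_c, T_d.
Check, step by step:
  T_a waits on nothing -> runs at once and releases mu6
  T_h: everything it awaited (mu6) is free; runs, freeing mu9
  T_e: everything it awaited (mu9) is free; runs, freeing mu13
  T_f: everything it awaited (mu13) is free; runs, freeing mu15 and mu2
  T_i: everything it awaited (mu9 and mu2) is free; runs, freeing mu10
  T_c: everything it awaited (mu9) is free; runs, freeing mu18
  T_d: everything it awaited (mu9, mu2 and mu18) is free; runs, freeing mu14


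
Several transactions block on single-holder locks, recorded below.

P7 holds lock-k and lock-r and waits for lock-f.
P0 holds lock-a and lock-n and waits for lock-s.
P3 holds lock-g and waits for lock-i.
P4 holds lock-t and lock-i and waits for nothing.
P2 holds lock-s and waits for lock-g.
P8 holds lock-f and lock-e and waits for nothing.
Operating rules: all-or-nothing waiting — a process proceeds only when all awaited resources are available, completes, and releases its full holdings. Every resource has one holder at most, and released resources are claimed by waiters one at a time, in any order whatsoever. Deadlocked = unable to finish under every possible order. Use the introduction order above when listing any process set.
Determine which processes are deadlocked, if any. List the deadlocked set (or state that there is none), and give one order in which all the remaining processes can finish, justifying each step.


No process is deadlocked.
Key observation: all waits point, directly or indirectly, at processes that can finish, so nothing is permanently blocked.
The rest can finish in the order P8, P4, P7, P3, P2, P0.
Walking it through:
  run P8 (it waits on nothing); releases lock-f and lock-e
  run P4 (it waits on nothing); releases lock-t and lock-i
  P7: everything it awaited (lock-f) is free; runs, freeing lock-k and lock-r
  P3: everything it awaited (lock-i) is free; runs, freeing lock-g
  P2: everything it awaited (lock-g) is free; runs, freeing lock-s
  P0: everything it awaited (lock-s) is free; runs, freeing lock-a and lock-n
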